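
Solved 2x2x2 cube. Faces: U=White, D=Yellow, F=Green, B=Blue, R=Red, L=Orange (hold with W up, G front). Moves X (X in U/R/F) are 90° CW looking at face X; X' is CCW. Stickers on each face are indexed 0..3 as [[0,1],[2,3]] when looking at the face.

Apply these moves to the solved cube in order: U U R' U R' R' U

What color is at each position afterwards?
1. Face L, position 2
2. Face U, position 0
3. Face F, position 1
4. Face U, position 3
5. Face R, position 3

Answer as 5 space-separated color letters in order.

After move 1 (U): U=WWWW F=RRGG R=BBRR B=OOBB L=GGOO
After move 2 (U): U=WWWW F=BBGG R=OORR B=GGBB L=RROO
After move 3 (R'): R=OROR U=WBWG F=BWGW D=YBYG B=YGYB
After move 4 (U): U=WWGB F=ORGW R=YGOR B=RRYB L=BWOO
After move 5 (R'): R=GRYO U=WYGR F=OWGB D=YRYW B=GRBB
After move 6 (R'): R=ROGY U=WBGG F=OYGR D=YWYB B=WRRB
After move 7 (U): U=GWGB F=ROGR R=WRGY B=BWRB L=OYOO
Query 1: L[2] = O
Query 2: U[0] = G
Query 3: F[1] = O
Query 4: U[3] = B
Query 5: R[3] = Y

Answer: O G O B Y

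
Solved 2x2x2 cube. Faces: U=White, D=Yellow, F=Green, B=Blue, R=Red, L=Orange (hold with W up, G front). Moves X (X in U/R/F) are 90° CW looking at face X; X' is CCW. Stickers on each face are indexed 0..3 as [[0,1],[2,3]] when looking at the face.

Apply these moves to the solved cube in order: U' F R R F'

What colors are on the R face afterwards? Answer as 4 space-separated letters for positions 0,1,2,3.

Answer: W W R W

Derivation:
After move 1 (U'): U=WWWW F=OOGG R=GGRR B=RRBB L=BBOO
After move 2 (F): F=GOGO U=WWOB R=WGWR D=RGYY L=BYOY
After move 3 (R): R=WWRG U=WOOO F=GGGY D=RBYR B=BRWB
After move 4 (R): R=RWGW U=WGOY F=GBGR D=RWYB B=OROB
After move 5 (F'): F=BRGG U=WGRG R=WWRW D=YYYB L=BYOO
Query: R face = WWRW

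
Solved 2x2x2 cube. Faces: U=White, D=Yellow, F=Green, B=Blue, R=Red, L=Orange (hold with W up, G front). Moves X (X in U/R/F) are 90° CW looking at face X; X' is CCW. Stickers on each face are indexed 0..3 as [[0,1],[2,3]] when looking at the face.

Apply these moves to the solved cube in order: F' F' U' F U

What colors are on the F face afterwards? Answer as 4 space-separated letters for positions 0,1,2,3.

After move 1 (F'): F=GGGG U=WWRR R=YRYR D=OOYY L=OWOW
After move 2 (F'): F=GGGG U=WWYY R=OROR D=WWYY L=OROR
After move 3 (U'): U=WYWY F=ORGG R=GGOR B=ORBB L=BBOR
After move 4 (F): F=GOGR U=WYRB R=WGYR D=OGYY L=BWOW
After move 5 (U): U=RWBY F=WGGR R=ORYR B=BWBB L=GOOW
Query: F face = WGGR

Answer: W G G R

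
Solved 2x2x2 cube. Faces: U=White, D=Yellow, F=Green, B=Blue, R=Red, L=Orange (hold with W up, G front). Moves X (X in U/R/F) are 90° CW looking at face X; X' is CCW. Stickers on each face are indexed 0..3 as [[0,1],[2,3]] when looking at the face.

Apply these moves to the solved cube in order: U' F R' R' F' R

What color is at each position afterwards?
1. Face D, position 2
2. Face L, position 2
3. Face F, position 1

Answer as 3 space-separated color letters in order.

Answer: Y O Y

Derivation:
After move 1 (U'): U=WWWW F=OOGG R=GGRR B=RRBB L=BBOO
After move 2 (F): F=GOGO U=WWOB R=WGWR D=RGYY L=BYOY
After move 3 (R'): R=GRWW U=WBOR F=GWGB D=ROYO B=YRGB
After move 4 (R'): R=RWGW U=WGOY F=GBGR D=RWYB B=OROB
After move 5 (F'): F=BRGG U=WGRG R=WWRW D=YYYB L=BYOO
After move 6 (R): R=RWWW U=WRRG F=BYGB D=YOYO B=GRGB
Query 1: D[2] = Y
Query 2: L[2] = O
Query 3: F[1] = Y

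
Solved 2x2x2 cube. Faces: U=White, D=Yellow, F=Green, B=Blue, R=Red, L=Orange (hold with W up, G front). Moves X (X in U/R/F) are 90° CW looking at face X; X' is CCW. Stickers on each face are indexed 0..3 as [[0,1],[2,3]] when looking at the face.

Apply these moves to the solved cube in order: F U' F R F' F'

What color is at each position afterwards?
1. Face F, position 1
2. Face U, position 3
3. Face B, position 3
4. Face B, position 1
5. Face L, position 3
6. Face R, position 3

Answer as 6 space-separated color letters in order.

Answer: G W B R O G

Derivation:
After move 1 (F): F=GGGG U=WWOO R=WRWR D=RRYY L=OYOY
After move 2 (U'): U=WOWO F=OYGG R=GGWR B=WRBB L=BBOY
After move 3 (F): F=GOGY U=WOYB R=WGOR D=WGYY L=BROR
After move 4 (R): R=OWRG U=WOYY F=GGGY D=WBYW B=BROB
After move 5 (F'): F=GYGG U=WOOR R=BWWG D=RRYW L=BYOY
After move 6 (F'): F=YGGG U=WOBW R=RWRG D=YYYW L=BROO
Query 1: F[1] = G
Query 2: U[3] = W
Query 3: B[3] = B
Query 4: B[1] = R
Query 5: L[3] = O
Query 6: R[3] = G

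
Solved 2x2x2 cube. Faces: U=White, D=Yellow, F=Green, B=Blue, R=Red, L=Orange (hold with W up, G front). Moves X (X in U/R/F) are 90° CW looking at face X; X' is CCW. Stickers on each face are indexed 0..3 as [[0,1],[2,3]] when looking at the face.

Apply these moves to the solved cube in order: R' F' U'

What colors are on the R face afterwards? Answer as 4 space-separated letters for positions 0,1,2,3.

Answer: W W Y R

Derivation:
After move 1 (R'): R=RRRR U=WBWB F=GWGW D=YGYG B=YBYB
After move 2 (F'): F=WWGG U=WBRR R=GRYR D=OOYG L=OBOW
After move 3 (U'): U=BRWR F=OBGG R=WWYR B=GRYB L=YBOW
Query: R face = WWYR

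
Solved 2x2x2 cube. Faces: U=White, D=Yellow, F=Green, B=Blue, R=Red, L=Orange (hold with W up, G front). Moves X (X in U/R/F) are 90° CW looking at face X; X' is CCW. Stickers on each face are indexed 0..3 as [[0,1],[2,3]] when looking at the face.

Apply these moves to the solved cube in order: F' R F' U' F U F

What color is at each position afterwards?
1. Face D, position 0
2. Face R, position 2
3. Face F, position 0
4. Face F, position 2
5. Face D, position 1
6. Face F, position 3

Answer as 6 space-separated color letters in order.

After move 1 (F'): F=GGGG U=WWRR R=YRYR D=OOYY L=OWOW
After move 2 (R): R=YYRR U=WGRG F=GOGY D=OBYB B=RBWB
After move 3 (F'): F=OYGG U=WGYR R=BYOR D=WWYB L=OGOR
After move 4 (U'): U=GRWY F=OGGG R=OYOR B=BYWB L=RBOR
After move 5 (F): F=GOGG U=GRRB R=WYYR D=OOYB L=RWOW
After move 6 (U): U=RGBR F=WYGG R=BYYR B=RWWB L=GOOW
After move 7 (F): F=GWGY U=RGWO R=BYRR D=YBYB L=GOOO
Query 1: D[0] = Y
Query 2: R[2] = R
Query 3: F[0] = G
Query 4: F[2] = G
Query 5: D[1] = B
Query 6: F[3] = Y

Answer: Y R G G B Y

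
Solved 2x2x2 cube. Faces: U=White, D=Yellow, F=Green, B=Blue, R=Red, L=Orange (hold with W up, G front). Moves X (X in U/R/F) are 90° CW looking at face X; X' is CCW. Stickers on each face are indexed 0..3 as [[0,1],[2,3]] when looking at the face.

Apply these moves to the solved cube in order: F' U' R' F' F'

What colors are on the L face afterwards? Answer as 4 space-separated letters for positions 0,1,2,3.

After move 1 (F'): F=GGGG U=WWRR R=YRYR D=OOYY L=OWOW
After move 2 (U'): U=WRWR F=OWGG R=GGYR B=YRBB L=BBOW
After move 3 (R'): R=GRGY U=WBWY F=ORGR D=OWYG B=YROB
After move 4 (F'): F=RROG U=WBGG R=WROY D=BWYG L=BYOW
After move 5 (F'): F=RGRO U=WBWO R=WRBY D=YWYG L=BGOG
Query: L face = BGOG

Answer: B G O G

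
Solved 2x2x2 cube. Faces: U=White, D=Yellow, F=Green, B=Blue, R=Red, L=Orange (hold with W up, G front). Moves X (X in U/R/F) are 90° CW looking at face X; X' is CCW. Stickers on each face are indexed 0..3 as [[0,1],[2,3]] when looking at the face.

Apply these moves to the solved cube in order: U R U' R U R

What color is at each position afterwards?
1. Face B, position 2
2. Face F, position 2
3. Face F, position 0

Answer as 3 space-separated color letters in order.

Answer: R G R

Derivation:
After move 1 (U): U=WWWW F=RRGG R=BBRR B=OOBB L=GGOO
After move 2 (R): R=RBRB U=WRWG F=RYGY D=YBYO B=WOWB
After move 3 (U'): U=RGWW F=GGGY R=RYRB B=RBWB L=WOOO
After move 4 (R): R=RRBY U=RGWY F=GBGO D=YWYR B=WBGB
After move 5 (U): U=WRYG F=RRGO R=WBBY B=WOGB L=GBOO
After move 6 (R): R=BWYB U=WRYO F=RWGR D=YGYW B=GORB
Query 1: B[2] = R
Query 2: F[2] = G
Query 3: F[0] = R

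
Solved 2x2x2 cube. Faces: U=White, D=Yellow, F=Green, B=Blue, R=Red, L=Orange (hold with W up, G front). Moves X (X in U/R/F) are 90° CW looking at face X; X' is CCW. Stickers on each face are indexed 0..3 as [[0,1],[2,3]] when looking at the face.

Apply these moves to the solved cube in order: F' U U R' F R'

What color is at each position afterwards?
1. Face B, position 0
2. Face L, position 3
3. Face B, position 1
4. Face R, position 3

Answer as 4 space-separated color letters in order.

Answer: G B G G

Derivation:
After move 1 (F'): F=GGGG U=WWRR R=YRYR D=OOYY L=OWOW
After move 2 (U): U=RWRW F=YRGG R=BBYR B=OWBB L=GGOW
After move 3 (U): U=RRWW F=BBGG R=OWYR B=GGBB L=YROW
After move 4 (R'): R=WROY U=RBWG F=BRGW D=OBYG B=YGOB
After move 5 (F): F=GBWR U=RBWR R=WRGY D=OWYG L=YOOB
After move 6 (R'): R=RYWG U=ROWY F=GBWR D=OBYR B=GGWB
Query 1: B[0] = G
Query 2: L[3] = B
Query 3: B[1] = G
Query 4: R[3] = G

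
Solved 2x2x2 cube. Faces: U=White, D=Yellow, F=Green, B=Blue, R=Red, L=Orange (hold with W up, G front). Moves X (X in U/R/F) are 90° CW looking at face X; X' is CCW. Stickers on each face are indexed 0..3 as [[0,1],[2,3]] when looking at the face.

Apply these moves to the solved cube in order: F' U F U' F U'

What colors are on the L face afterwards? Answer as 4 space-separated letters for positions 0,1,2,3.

After move 1 (F'): F=GGGG U=WWRR R=YRYR D=OOYY L=OWOW
After move 2 (U): U=RWRW F=YRGG R=BBYR B=OWBB L=GGOW
After move 3 (F): F=GYGR U=RWWG R=RBWR D=YBYY L=GOOO
After move 4 (U'): U=WGRW F=GOGR R=GYWR B=RBBB L=OWOO
After move 5 (F): F=GGRO U=WGOW R=RYWR D=WGYY L=OYOB
After move 6 (U'): U=GWWO F=OYRO R=GGWR B=RYBB L=RBOB
Query: L face = RBOB

Answer: R B O B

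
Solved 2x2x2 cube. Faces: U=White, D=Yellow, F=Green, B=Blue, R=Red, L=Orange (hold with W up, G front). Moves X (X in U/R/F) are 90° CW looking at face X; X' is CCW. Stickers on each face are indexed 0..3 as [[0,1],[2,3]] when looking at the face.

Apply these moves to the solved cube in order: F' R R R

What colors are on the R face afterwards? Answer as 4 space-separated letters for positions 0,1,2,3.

Answer: R R Y Y

Derivation:
After move 1 (F'): F=GGGG U=WWRR R=YRYR D=OOYY L=OWOW
After move 2 (R): R=YYRR U=WGRG F=GOGY D=OBYB B=RBWB
After move 3 (R): R=RYRY U=WORY F=GBGB D=OWYR B=GBGB
After move 4 (R): R=RRYY U=WBRB F=GWGR D=OGYG B=YBOB
Query: R face = RRYY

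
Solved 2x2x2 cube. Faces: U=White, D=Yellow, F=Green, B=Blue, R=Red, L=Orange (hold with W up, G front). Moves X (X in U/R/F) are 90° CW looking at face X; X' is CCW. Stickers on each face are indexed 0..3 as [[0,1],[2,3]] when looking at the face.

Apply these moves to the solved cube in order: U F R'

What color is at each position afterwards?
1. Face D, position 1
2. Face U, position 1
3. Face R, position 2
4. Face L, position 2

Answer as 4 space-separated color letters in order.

Answer: R B W O

Derivation:
After move 1 (U): U=WWWW F=RRGG R=BBRR B=OOBB L=GGOO
After move 2 (F): F=GRGR U=WWOG R=WBWR D=RBYY L=GYOY
After move 3 (R'): R=BRWW U=WBOO F=GWGG D=RRYR B=YOBB
Query 1: D[1] = R
Query 2: U[1] = B
Query 3: R[2] = W
Query 4: L[2] = O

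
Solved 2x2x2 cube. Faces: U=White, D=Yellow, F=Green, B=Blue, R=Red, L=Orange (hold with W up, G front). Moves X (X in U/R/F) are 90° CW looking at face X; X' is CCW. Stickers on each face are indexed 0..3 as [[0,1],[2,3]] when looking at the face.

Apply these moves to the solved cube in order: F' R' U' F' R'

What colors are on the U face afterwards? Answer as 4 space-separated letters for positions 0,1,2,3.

After move 1 (F'): F=GGGG U=WWRR R=YRYR D=OOYY L=OWOW
After move 2 (R'): R=RRYY U=WBRB F=GWGR D=OGYG B=YBOB
After move 3 (U'): U=BBWR F=OWGR R=GWYY B=RROB L=YBOW
After move 4 (F'): F=WROG U=BBGY R=GWOY D=BWYG L=YROW
After move 5 (R'): R=WYGO U=BOGR F=WBOY D=BRYG B=GRWB
Query: U face = BOGR

Answer: B O G R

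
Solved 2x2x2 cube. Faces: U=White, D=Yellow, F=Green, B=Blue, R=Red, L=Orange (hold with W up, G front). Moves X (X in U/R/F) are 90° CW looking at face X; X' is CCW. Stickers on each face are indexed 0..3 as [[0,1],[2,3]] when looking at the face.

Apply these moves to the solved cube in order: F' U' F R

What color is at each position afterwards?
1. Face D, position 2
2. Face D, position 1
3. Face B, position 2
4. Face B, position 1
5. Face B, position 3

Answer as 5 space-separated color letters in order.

After move 1 (F'): F=GGGG U=WWRR R=YRYR D=OOYY L=OWOW
After move 2 (U'): U=WRWR F=OWGG R=GGYR B=YRBB L=BBOW
After move 3 (F): F=GOGW U=WRWB R=WGRR D=YGYY L=BOOO
After move 4 (R): R=RWRG U=WOWW F=GGGY D=YBYY B=BRRB
Query 1: D[2] = Y
Query 2: D[1] = B
Query 3: B[2] = R
Query 4: B[1] = R
Query 5: B[3] = B

Answer: Y B R R B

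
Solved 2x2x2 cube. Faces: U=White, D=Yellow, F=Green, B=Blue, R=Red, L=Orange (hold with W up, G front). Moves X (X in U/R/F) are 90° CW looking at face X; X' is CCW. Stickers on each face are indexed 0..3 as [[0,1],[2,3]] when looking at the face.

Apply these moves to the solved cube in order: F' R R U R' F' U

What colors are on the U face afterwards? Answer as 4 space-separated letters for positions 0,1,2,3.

Answer: B R G G

Derivation:
After move 1 (F'): F=GGGG U=WWRR R=YRYR D=OOYY L=OWOW
After move 2 (R): R=YYRR U=WGRG F=GOGY D=OBYB B=RBWB
After move 3 (R): R=RYRY U=WORY F=GBGB D=OWYR B=GBGB
After move 4 (U): U=RWYO F=RYGB R=GBRY B=OWGB L=GBOW
After move 5 (R'): R=BYGR U=RGYO F=RWGO D=OYYB B=RWWB
After move 6 (F'): F=WORG U=RGBG R=YYOR D=BWYB L=GOOY
After move 7 (U): U=BRGG F=YYRG R=RWOR B=GOWB L=WOOY
Query: U face = BRGG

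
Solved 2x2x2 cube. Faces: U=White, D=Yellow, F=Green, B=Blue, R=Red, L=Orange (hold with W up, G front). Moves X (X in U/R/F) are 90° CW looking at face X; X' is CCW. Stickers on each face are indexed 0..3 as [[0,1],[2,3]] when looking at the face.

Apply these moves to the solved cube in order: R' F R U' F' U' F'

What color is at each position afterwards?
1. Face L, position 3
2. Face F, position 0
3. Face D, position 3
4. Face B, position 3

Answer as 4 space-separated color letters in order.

Answer: G O Y B

Derivation:
After move 1 (R'): R=RRRR U=WBWB F=GWGW D=YGYG B=YBYB
After move 2 (F): F=GGWW U=WBOO R=WRBR D=RRYG L=OYOG
After move 3 (R): R=BWRR U=WGOW F=GRWG D=RYYY B=OBBB
After move 4 (U'): U=GWWO F=OYWG R=GRRR B=BWBB L=OBOG
After move 5 (F'): F=YGOW U=GWGR R=YRRR D=BGYY L=OOOW
After move 6 (U'): U=WRGG F=OOOW R=YGRR B=YRBB L=BWOW
After move 7 (F'): F=OWOO U=WRYR R=GGBR D=WWYY L=BGOG
Query 1: L[3] = G
Query 2: F[0] = O
Query 3: D[3] = Y
Query 4: B[3] = B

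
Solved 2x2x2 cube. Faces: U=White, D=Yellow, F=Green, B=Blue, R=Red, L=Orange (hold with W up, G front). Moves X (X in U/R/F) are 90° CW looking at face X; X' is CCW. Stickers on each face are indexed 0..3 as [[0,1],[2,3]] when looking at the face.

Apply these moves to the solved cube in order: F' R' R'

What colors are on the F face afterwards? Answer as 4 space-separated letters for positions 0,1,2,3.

After move 1 (F'): F=GGGG U=WWRR R=YRYR D=OOYY L=OWOW
After move 2 (R'): R=RRYY U=WBRB F=GWGR D=OGYG B=YBOB
After move 3 (R'): R=RYRY U=WORY F=GBGB D=OWYR B=GBGB
Query: F face = GBGB

Answer: G B G B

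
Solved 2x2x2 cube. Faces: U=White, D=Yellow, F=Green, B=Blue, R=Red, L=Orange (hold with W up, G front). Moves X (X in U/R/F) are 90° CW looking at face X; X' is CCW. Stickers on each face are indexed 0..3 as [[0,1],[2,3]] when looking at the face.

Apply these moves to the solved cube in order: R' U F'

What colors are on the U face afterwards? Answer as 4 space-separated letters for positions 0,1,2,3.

After move 1 (R'): R=RRRR U=WBWB F=GWGW D=YGYG B=YBYB
After move 2 (U): U=WWBB F=RRGW R=YBRR B=OOYB L=GWOO
After move 3 (F'): F=RWRG U=WWYR R=GBYR D=WOYG L=GBOB
Query: U face = WWYR

Answer: W W Y R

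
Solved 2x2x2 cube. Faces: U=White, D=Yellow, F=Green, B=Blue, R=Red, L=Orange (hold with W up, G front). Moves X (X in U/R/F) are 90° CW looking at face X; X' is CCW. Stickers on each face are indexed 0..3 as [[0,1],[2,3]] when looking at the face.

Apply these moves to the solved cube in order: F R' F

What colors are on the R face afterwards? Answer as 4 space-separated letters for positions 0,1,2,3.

Answer: O R B W

Derivation:
After move 1 (F): F=GGGG U=WWOO R=WRWR D=RRYY L=OYOY
After move 2 (R'): R=RRWW U=WBOB F=GWGO D=RGYG B=YBRB
After move 3 (F): F=GGOW U=WBYY R=ORBW D=WRYG L=OROG
Query: R face = ORBW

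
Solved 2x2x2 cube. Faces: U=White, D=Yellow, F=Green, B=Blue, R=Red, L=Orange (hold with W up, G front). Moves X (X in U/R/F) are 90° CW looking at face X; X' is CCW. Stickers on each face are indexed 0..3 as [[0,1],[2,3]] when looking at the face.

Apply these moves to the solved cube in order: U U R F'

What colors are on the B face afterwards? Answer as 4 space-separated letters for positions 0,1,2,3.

After move 1 (U): U=WWWW F=RRGG R=BBRR B=OOBB L=GGOO
After move 2 (U): U=WWWW F=BBGG R=OORR B=GGBB L=RROO
After move 3 (R): R=RORO U=WBWG F=BYGY D=YBYG B=WGWB
After move 4 (F'): F=YYBG U=WBRR R=BOYO D=ROYG L=RGOW
Query: B face = WGWB

Answer: W G W B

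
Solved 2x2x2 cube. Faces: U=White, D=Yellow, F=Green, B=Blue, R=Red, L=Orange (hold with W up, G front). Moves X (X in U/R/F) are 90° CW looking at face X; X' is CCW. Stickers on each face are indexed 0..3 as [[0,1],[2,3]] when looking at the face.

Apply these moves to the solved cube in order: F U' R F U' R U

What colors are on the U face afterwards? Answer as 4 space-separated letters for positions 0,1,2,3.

After move 1 (F): F=GGGG U=WWOO R=WRWR D=RRYY L=OYOY
After move 2 (U'): U=WOWO F=OYGG R=GGWR B=WRBB L=BBOY
After move 3 (R): R=WGRG U=WYWG F=ORGY D=RBYW B=OROB
After move 4 (F): F=GOYR U=WYYB R=WGGG D=RWYW L=BROB
After move 5 (U'): U=YBWY F=BRYR R=GOGG B=WGOB L=OROB
After move 6 (R): R=GGGO U=YRWR F=BWYW D=ROYW B=YGBB
After move 7 (U): U=WYRR F=GGYW R=YGGO B=ORBB L=BWOB
Query: U face = WYRR

Answer: W Y R R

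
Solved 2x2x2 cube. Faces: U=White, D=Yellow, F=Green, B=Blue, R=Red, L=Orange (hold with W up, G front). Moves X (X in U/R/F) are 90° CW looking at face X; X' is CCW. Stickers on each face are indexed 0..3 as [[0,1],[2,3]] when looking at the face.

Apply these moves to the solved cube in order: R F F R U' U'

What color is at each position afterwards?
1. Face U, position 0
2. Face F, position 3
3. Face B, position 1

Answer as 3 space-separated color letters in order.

After move 1 (R): R=RRRR U=WGWG F=GYGY D=YBYB B=WBWB
After move 2 (F): F=GGYY U=WGOO R=WRGR D=RRYB L=OYOB
After move 3 (F): F=YGYG U=WGBY R=OROR D=GWYB L=OROR
After move 4 (R): R=OORR U=WGBG F=YWYB D=GWYW B=YBGB
After move 5 (U'): U=GGWB F=ORYB R=YWRR B=OOGB L=YBOR
After move 6 (U'): U=GBGW F=YBYB R=ORRR B=YWGB L=OOOR
Query 1: U[0] = G
Query 2: F[3] = B
Query 3: B[1] = W

Answer: G B W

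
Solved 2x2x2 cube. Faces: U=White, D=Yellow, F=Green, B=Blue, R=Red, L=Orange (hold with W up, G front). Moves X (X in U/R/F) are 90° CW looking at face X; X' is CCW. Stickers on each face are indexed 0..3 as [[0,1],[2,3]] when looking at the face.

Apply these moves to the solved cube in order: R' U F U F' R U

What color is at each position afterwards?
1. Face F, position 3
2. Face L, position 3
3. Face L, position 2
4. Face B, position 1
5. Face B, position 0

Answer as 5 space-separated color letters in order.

After move 1 (R'): R=RRRR U=WBWB F=GWGW D=YGYG B=YBYB
After move 2 (U): U=WWBB F=RRGW R=YBRR B=OOYB L=GWOO
After move 3 (F): F=GRWR U=WWOW R=BBBR D=RYYG L=GYOG
After move 4 (U): U=OWWW F=BBWR R=OOBR B=GYYB L=GROG
After move 5 (F'): F=BRBW U=OWOB R=YORR D=RGYG L=GWOW
After move 6 (R): R=RYRO U=OROW F=BGBG D=RYYG B=BYWB
After move 7 (U): U=OOWR F=RYBG R=BYRO B=GWWB L=BGOW
Query 1: F[3] = G
Query 2: L[3] = W
Query 3: L[2] = O
Query 4: B[1] = W
Query 5: B[0] = G

Answer: G W O W G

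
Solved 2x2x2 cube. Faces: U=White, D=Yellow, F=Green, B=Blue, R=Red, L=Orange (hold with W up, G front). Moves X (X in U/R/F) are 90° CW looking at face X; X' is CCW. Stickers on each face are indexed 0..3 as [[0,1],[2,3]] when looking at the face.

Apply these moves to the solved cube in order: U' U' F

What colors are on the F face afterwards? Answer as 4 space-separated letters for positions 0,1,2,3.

Answer: G B G B

Derivation:
After move 1 (U'): U=WWWW F=OOGG R=GGRR B=RRBB L=BBOO
After move 2 (U'): U=WWWW F=BBGG R=OORR B=GGBB L=RROO
After move 3 (F): F=GBGB U=WWOR R=WOWR D=ROYY L=RYOY
Query: F face = GBGB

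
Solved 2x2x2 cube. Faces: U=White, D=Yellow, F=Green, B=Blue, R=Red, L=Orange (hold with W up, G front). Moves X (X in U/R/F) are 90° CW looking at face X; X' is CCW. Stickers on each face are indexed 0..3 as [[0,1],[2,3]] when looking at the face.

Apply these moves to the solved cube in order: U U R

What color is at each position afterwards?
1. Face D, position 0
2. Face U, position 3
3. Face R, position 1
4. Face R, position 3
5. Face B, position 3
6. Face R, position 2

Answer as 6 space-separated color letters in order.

Answer: Y G O O B R

Derivation:
After move 1 (U): U=WWWW F=RRGG R=BBRR B=OOBB L=GGOO
After move 2 (U): U=WWWW F=BBGG R=OORR B=GGBB L=RROO
After move 3 (R): R=RORO U=WBWG F=BYGY D=YBYG B=WGWB
Query 1: D[0] = Y
Query 2: U[3] = G
Query 3: R[1] = O
Query 4: R[3] = O
Query 5: B[3] = B
Query 6: R[2] = R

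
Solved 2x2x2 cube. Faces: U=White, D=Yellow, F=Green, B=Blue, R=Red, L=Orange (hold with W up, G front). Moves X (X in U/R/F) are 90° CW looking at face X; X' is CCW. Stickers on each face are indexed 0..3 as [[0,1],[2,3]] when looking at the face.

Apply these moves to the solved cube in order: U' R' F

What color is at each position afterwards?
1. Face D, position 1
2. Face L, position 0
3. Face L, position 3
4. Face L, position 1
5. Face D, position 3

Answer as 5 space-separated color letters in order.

Answer: G B O Y G

Derivation:
After move 1 (U'): U=WWWW F=OOGG R=GGRR B=RRBB L=BBOO
After move 2 (R'): R=GRGR U=WBWR F=OWGW D=YOYG B=YRYB
After move 3 (F): F=GOWW U=WBOB R=WRRR D=GGYG L=BYOO
Query 1: D[1] = G
Query 2: L[0] = B
Query 3: L[3] = O
Query 4: L[1] = Y
Query 5: D[3] = G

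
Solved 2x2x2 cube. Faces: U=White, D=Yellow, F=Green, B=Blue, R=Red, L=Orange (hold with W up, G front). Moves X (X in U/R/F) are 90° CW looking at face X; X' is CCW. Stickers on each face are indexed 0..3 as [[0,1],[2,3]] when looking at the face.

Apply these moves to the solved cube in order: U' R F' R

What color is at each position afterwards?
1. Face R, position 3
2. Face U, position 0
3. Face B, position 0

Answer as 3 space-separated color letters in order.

Answer: G W R

Derivation:
After move 1 (U'): U=WWWW F=OOGG R=GGRR B=RRBB L=BBOO
After move 2 (R): R=RGRG U=WOWG F=OYGY D=YBYR B=WRWB
After move 3 (F'): F=YYOG U=WORR R=BGYG D=BOYR L=BGOW
After move 4 (R): R=YBGG U=WYRG F=YOOR D=BWYW B=RROB
Query 1: R[3] = G
Query 2: U[0] = W
Query 3: B[0] = R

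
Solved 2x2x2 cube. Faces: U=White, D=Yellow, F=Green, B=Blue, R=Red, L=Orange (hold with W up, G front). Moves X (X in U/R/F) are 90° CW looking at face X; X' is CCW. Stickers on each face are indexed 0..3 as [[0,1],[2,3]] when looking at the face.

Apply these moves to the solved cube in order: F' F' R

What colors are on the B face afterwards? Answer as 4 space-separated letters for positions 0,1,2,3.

Answer: Y B W B

Derivation:
After move 1 (F'): F=GGGG U=WWRR R=YRYR D=OOYY L=OWOW
After move 2 (F'): F=GGGG U=WWYY R=OROR D=WWYY L=OROR
After move 3 (R): R=OORR U=WGYG F=GWGY D=WBYB B=YBWB
Query: B face = YBWB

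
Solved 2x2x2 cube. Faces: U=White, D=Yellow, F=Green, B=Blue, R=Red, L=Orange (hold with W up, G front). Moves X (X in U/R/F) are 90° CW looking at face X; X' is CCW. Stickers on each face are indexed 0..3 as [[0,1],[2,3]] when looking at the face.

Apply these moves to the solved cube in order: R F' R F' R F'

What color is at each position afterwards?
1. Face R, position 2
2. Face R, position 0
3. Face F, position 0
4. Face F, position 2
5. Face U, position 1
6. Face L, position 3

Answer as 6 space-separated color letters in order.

After move 1 (R): R=RRRR U=WGWG F=GYGY D=YBYB B=WBWB
After move 2 (F'): F=YYGG U=WGRR R=BRYR D=OOYB L=OGOW
After move 3 (R): R=YBRR U=WYRG F=YOGB D=OWYW B=RBGB
After move 4 (F'): F=OBYG U=WYYR R=WBOR D=GWYW L=OGOR
After move 5 (R): R=OWRB U=WBYG F=OWYW D=GGYR B=RBYB
After move 6 (F'): F=WWOY U=WBOR R=GWGB D=GRYR L=OGOY
Query 1: R[2] = G
Query 2: R[0] = G
Query 3: F[0] = W
Query 4: F[2] = O
Query 5: U[1] = B
Query 6: L[3] = Y

Answer: G G W O B Y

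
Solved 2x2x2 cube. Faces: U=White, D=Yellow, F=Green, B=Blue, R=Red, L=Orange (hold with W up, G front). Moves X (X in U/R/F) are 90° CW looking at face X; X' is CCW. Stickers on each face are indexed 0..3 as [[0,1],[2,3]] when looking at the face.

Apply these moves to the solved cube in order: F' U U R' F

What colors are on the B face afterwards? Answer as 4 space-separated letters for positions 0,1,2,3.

After move 1 (F'): F=GGGG U=WWRR R=YRYR D=OOYY L=OWOW
After move 2 (U): U=RWRW F=YRGG R=BBYR B=OWBB L=GGOW
After move 3 (U): U=RRWW F=BBGG R=OWYR B=GGBB L=YROW
After move 4 (R'): R=WROY U=RBWG F=BRGW D=OBYG B=YGOB
After move 5 (F): F=GBWR U=RBWR R=WRGY D=OWYG L=YOOB
Query: B face = YGOB

Answer: Y G O B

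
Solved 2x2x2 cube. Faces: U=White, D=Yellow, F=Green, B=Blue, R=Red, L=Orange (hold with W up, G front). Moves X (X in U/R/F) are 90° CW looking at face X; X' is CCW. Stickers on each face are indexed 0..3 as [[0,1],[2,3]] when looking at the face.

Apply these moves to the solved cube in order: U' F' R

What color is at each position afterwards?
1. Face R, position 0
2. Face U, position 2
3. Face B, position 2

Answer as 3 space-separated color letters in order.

After move 1 (U'): U=WWWW F=OOGG R=GGRR B=RRBB L=BBOO
After move 2 (F'): F=OGOG U=WWGR R=YGYR D=BOYY L=BWOW
After move 3 (R): R=YYRG U=WGGG F=OOOY D=BBYR B=RRWB
Query 1: R[0] = Y
Query 2: U[2] = G
Query 3: B[2] = W

Answer: Y G W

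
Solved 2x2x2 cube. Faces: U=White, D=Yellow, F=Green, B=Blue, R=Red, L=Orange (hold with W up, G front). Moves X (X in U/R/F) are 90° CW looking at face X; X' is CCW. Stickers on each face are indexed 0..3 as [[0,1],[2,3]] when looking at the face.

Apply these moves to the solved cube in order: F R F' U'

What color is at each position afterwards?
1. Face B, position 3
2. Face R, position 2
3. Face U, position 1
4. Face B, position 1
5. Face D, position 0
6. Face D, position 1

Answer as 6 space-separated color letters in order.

Answer: B R R W Y Y

Derivation:
After move 1 (F): F=GGGG U=WWOO R=WRWR D=RRYY L=OYOY
After move 2 (R): R=WWRR U=WGOG F=GRGY D=RBYB B=OBWB
After move 3 (F'): F=RYGG U=WGWR R=BWRR D=YYYB L=OGOO
After move 4 (U'): U=GRWW F=OGGG R=RYRR B=BWWB L=OBOO
Query 1: B[3] = B
Query 2: R[2] = R
Query 3: U[1] = R
Query 4: B[1] = W
Query 5: D[0] = Y
Query 6: D[1] = Y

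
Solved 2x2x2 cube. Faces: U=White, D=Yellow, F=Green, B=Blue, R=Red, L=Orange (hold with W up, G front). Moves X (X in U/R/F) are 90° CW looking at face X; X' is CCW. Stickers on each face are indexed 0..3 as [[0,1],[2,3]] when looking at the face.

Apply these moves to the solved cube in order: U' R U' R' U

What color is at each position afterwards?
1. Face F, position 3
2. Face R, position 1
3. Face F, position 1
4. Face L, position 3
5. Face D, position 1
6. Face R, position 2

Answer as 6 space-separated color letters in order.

Answer: W G G O B O

Derivation:
After move 1 (U'): U=WWWW F=OOGG R=GGRR B=RRBB L=BBOO
After move 2 (R): R=RGRG U=WOWG F=OYGY D=YBYR B=WRWB
After move 3 (U'): U=OGWW F=BBGY R=OYRG B=RGWB L=WROO
After move 4 (R'): R=YGOR U=OWWR F=BGGW D=YBYY B=RGBB
After move 5 (U): U=WORW F=YGGW R=RGOR B=WRBB L=BGOO
Query 1: F[3] = W
Query 2: R[1] = G
Query 3: F[1] = G
Query 4: L[3] = O
Query 5: D[1] = B
Query 6: R[2] = O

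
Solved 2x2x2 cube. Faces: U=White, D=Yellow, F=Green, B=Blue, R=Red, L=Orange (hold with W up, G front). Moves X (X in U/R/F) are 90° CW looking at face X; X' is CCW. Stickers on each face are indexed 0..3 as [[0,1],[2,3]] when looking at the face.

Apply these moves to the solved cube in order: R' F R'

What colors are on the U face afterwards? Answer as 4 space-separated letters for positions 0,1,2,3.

After move 1 (R'): R=RRRR U=WBWB F=GWGW D=YGYG B=YBYB
After move 2 (F): F=GGWW U=WBOO R=WRBR D=RRYG L=OYOG
After move 3 (R'): R=RRWB U=WYOY F=GBWO D=RGYW B=GBRB
Query: U face = WYOY

Answer: W Y O Y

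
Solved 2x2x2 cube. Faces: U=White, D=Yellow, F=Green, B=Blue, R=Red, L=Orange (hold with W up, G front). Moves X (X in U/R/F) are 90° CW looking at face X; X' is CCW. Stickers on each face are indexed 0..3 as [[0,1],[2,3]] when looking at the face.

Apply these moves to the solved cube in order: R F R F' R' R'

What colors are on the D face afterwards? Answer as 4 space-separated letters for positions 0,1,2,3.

Answer: Y G Y R

Derivation:
After move 1 (R): R=RRRR U=WGWG F=GYGY D=YBYB B=WBWB
After move 2 (F): F=GGYY U=WGOO R=WRGR D=RRYB L=OYOB
After move 3 (R): R=GWRR U=WGOY F=GRYB D=RWYW B=OBGB
After move 4 (F'): F=RBGY U=WGGR R=WWRR D=YBYW L=OYOO
After move 5 (R'): R=WRWR U=WGGO F=RGGR D=YBYY B=WBBB
After move 6 (R'): R=RRWW U=WBGW F=RGGO D=YGYR B=YBBB
Query: D face = YGYR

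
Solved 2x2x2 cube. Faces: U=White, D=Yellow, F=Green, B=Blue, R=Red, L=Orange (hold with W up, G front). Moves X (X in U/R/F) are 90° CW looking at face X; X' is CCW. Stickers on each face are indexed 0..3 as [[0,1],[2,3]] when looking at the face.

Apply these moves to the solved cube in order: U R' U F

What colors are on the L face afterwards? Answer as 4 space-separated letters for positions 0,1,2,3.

After move 1 (U): U=WWWW F=RRGG R=BBRR B=OOBB L=GGOO
After move 2 (R'): R=BRBR U=WBWO F=RWGW D=YRYG B=YOYB
After move 3 (U): U=WWOB F=BRGW R=YOBR B=GGYB L=RWOO
After move 4 (F): F=GBWR U=WWOW R=OOBR D=BYYG L=RYOR
Query: L face = RYOR

Answer: R Y O R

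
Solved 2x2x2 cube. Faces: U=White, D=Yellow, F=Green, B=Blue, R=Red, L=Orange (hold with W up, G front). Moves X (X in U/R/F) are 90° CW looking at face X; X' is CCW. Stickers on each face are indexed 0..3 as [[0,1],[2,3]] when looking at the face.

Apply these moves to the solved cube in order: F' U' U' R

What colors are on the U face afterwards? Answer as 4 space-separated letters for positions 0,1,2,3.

After move 1 (F'): F=GGGG U=WWRR R=YRYR D=OOYY L=OWOW
After move 2 (U'): U=WRWR F=OWGG R=GGYR B=YRBB L=BBOW
After move 3 (U'): U=RRWW F=BBGG R=OWYR B=GGBB L=YROW
After move 4 (R): R=YORW U=RBWG F=BOGY D=OBYG B=WGRB
Query: U face = RBWG

Answer: R B W G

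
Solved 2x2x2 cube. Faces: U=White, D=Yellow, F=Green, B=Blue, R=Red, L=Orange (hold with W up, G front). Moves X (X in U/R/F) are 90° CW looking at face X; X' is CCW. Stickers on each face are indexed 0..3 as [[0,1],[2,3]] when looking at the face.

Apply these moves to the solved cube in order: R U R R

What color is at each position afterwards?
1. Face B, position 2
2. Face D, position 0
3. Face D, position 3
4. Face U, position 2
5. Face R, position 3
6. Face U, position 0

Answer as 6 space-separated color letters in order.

After move 1 (R): R=RRRR U=WGWG F=GYGY D=YBYB B=WBWB
After move 2 (U): U=WWGG F=RRGY R=WBRR B=OOWB L=GYOO
After move 3 (R): R=RWRB U=WRGY F=RBGB D=YWYO B=GOWB
After move 4 (R): R=RRBW U=WBGB F=RWGO D=YWYG B=YORB
Query 1: B[2] = R
Query 2: D[0] = Y
Query 3: D[3] = G
Query 4: U[2] = G
Query 5: R[3] = W
Query 6: U[0] = W

Answer: R Y G G W W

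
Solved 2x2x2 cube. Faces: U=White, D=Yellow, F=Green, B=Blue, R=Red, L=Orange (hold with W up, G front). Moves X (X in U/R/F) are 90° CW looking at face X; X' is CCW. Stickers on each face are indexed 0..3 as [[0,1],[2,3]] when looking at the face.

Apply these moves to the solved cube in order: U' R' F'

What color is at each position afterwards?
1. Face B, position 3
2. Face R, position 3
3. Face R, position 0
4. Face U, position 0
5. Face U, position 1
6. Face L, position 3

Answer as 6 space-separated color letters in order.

After move 1 (U'): U=WWWW F=OOGG R=GGRR B=RRBB L=BBOO
After move 2 (R'): R=GRGR U=WBWR F=OWGW D=YOYG B=YRYB
After move 3 (F'): F=WWOG U=WBGG R=ORYR D=BOYG L=BROW
Query 1: B[3] = B
Query 2: R[3] = R
Query 3: R[0] = O
Query 4: U[0] = W
Query 5: U[1] = B
Query 6: L[3] = W

Answer: B R O W B W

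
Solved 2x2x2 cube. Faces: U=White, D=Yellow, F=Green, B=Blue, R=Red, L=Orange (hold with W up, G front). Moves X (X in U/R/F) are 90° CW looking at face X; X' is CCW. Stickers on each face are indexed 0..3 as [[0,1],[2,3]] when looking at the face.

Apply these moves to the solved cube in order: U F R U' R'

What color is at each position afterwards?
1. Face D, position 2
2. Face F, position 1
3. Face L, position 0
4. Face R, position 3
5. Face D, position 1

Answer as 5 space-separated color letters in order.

After move 1 (U): U=WWWW F=RRGG R=BBRR B=OOBB L=GGOO
After move 2 (F): F=GRGR U=WWOG R=WBWR D=RBYY L=GYOY
After move 3 (R): R=WWRB U=WROR F=GBGY D=RBYO B=GOWB
After move 4 (U'): U=RRWO F=GYGY R=GBRB B=WWWB L=GOOY
After move 5 (R'): R=BBGR U=RWWW F=GRGO D=RYYY B=OWBB
Query 1: D[2] = Y
Query 2: F[1] = R
Query 3: L[0] = G
Query 4: R[3] = R
Query 5: D[1] = Y

Answer: Y R G R Y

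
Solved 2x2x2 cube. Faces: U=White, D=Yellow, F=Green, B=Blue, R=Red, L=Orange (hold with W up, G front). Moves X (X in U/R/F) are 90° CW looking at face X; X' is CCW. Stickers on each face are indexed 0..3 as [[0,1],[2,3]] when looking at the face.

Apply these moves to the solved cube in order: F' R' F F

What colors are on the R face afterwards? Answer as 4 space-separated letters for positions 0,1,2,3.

After move 1 (F'): F=GGGG U=WWRR R=YRYR D=OOYY L=OWOW
After move 2 (R'): R=RRYY U=WBRB F=GWGR D=OGYG B=YBOB
After move 3 (F): F=GGRW U=WBWW R=RRBY D=YRYG L=OOOG
After move 4 (F): F=RGWG U=WBGO R=WRWY D=BRYG L=OYOR
Query: R face = WRWY

Answer: W R W Y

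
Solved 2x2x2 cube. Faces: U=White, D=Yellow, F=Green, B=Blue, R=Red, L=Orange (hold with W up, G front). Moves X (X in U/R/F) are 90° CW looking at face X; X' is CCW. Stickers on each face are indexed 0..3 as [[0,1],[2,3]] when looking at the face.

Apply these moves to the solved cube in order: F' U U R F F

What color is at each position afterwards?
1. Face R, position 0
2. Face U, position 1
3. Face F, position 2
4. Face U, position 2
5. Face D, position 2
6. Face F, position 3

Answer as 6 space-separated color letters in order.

Answer: W B O B Y B

Derivation:
After move 1 (F'): F=GGGG U=WWRR R=YRYR D=OOYY L=OWOW
After move 2 (U): U=RWRW F=YRGG R=BBYR B=OWBB L=GGOW
After move 3 (U): U=RRWW F=BBGG R=OWYR B=GGBB L=YROW
After move 4 (R): R=YORW U=RBWG F=BOGY D=OBYG B=WGRB
After move 5 (F): F=GBYO U=RBWR R=WOGW D=RYYG L=YOOB
After move 6 (F): F=YGOB U=RBBO R=WORW D=GWYG L=YROY
Query 1: R[0] = W
Query 2: U[1] = B
Query 3: F[2] = O
Query 4: U[2] = B
Query 5: D[2] = Y
Query 6: F[3] = B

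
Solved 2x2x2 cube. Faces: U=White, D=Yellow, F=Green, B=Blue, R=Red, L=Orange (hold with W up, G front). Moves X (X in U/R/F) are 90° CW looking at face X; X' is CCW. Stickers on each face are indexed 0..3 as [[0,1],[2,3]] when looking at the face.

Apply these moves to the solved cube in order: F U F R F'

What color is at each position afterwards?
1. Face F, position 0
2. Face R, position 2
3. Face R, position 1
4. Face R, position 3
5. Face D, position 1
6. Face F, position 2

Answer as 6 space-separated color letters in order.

Answer: B W O B R G

Derivation:
After move 1 (F): F=GGGG U=WWOO R=WRWR D=RRYY L=OYOY
After move 2 (U): U=OWOW F=WRGG R=BBWR B=OYBB L=GGOY
After move 3 (F): F=GWGR U=OWYG R=OBWR D=WBYY L=GROR
After move 4 (R): R=WORB U=OWYR F=GBGY D=WBYO B=GYWB
After move 5 (F'): F=BYGG U=OWWR R=BOWB D=RRYO L=GROY
Query 1: F[0] = B
Query 2: R[2] = W
Query 3: R[1] = O
Query 4: R[3] = B
Query 5: D[1] = R
Query 6: F[2] = G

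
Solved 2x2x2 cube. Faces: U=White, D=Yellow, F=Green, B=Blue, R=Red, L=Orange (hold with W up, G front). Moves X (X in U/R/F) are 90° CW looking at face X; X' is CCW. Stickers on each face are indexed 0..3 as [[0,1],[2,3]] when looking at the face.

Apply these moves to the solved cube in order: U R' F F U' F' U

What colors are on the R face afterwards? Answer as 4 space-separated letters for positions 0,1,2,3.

After move 1 (U): U=WWWW F=RRGG R=BBRR B=OOBB L=GGOO
After move 2 (R'): R=BRBR U=WBWO F=RWGW D=YRYG B=YOYB
After move 3 (F): F=GRWW U=WBOG R=WROR D=BBYG L=GYOR
After move 4 (F): F=WGWR U=WBRY R=ORGR D=OWYG L=GBOB
After move 5 (U'): U=BYWR F=GBWR R=WGGR B=ORYB L=YOOB
After move 6 (F'): F=BRGW U=BYWG R=WGOR D=OBYG L=YROW
After move 7 (U): U=WBGY F=WGGW R=OROR B=YRYB L=BROW
Query: R face = OROR

Answer: O R O R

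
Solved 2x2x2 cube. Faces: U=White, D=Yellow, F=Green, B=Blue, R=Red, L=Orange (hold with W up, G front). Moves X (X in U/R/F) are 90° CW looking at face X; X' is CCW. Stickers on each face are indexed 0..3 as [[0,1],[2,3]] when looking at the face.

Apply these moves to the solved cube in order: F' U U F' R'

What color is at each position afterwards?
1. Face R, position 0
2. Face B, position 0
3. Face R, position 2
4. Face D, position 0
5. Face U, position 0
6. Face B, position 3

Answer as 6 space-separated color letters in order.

After move 1 (F'): F=GGGG U=WWRR R=YRYR D=OOYY L=OWOW
After move 2 (U): U=RWRW F=YRGG R=BBYR B=OWBB L=GGOW
After move 3 (U): U=RRWW F=BBGG R=OWYR B=GGBB L=YROW
After move 4 (F'): F=BGBG U=RROY R=OWOR D=RWYY L=YWOW
After move 5 (R'): R=WROO U=RBOG F=BRBY D=RGYG B=YGWB
Query 1: R[0] = W
Query 2: B[0] = Y
Query 3: R[2] = O
Query 4: D[0] = R
Query 5: U[0] = R
Query 6: B[3] = B

Answer: W Y O R R B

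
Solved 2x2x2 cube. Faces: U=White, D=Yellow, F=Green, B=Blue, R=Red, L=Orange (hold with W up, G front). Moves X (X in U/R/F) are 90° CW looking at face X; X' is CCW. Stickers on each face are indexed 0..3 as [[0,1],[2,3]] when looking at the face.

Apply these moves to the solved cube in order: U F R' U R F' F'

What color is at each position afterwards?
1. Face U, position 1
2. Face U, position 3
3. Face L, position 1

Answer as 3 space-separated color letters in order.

After move 1 (U): U=WWWW F=RRGG R=BBRR B=OOBB L=GGOO
After move 2 (F): F=GRGR U=WWOG R=WBWR D=RBYY L=GYOY
After move 3 (R'): R=BRWW U=WBOO F=GWGG D=RRYR B=YOBB
After move 4 (U): U=OWOB F=BRGG R=YOWW B=GYBB L=GWOY
After move 5 (R): R=WYWO U=OROG F=BRGR D=RBYG B=BYWB
After move 6 (F'): F=RRBG U=ORWW R=BYRO D=WYYG L=GGOO
After move 7 (F'): F=RGRB U=ORBR R=YYWO D=GOYG L=GWOW
Query 1: U[1] = R
Query 2: U[3] = R
Query 3: L[1] = W

Answer: R R W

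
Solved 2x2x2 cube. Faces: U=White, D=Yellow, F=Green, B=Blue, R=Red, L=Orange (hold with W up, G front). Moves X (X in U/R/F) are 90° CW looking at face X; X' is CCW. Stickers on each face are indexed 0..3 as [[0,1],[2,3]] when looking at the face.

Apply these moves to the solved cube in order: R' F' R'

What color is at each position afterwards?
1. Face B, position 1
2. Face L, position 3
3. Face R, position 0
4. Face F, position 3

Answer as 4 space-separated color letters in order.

Answer: B W R R

Derivation:
After move 1 (R'): R=RRRR U=WBWB F=GWGW D=YGYG B=YBYB
After move 2 (F'): F=WWGG U=WBRR R=GRYR D=OOYG L=OBOW
After move 3 (R'): R=RRGY U=WYRY F=WBGR D=OWYG B=GBOB
Query 1: B[1] = B
Query 2: L[3] = W
Query 3: R[0] = R
Query 4: F[3] = R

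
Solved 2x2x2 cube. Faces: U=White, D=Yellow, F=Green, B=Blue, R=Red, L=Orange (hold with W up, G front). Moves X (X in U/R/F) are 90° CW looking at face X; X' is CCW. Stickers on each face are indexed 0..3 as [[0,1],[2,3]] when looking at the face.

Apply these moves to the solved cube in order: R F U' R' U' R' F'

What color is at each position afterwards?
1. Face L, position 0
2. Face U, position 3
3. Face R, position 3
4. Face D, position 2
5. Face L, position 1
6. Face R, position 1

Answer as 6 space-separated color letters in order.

Answer: B O G Y G G

Derivation:
After move 1 (R): R=RRRR U=WGWG F=GYGY D=YBYB B=WBWB
After move 2 (F): F=GGYY U=WGOO R=WRGR D=RRYB L=OYOB
After move 3 (U'): U=GOWO F=OYYY R=GGGR B=WRWB L=WBOB
After move 4 (R'): R=GRGG U=GWWW F=OOYO D=RYYY B=BRRB
After move 5 (U'): U=WWGW F=WBYO R=OOGG B=GRRB L=BROB
After move 6 (R'): R=OGOG U=WRGG F=WWYW D=RBYO B=YRYB
After move 7 (F'): F=WWWY U=WROO R=BGRG D=RBYO L=BGOG
Query 1: L[0] = B
Query 2: U[3] = O
Query 3: R[3] = G
Query 4: D[2] = Y
Query 5: L[1] = G
Query 6: R[1] = G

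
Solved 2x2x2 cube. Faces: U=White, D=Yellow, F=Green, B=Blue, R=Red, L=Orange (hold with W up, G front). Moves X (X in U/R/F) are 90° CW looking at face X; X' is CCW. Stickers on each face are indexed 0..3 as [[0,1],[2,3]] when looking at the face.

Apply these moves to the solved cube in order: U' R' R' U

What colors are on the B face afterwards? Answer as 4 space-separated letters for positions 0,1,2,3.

After move 1 (U'): U=WWWW F=OOGG R=GGRR B=RRBB L=BBOO
After move 2 (R'): R=GRGR U=WBWR F=OWGW D=YOYG B=YRYB
After move 3 (R'): R=RRGG U=WYWY F=OBGR D=YWYW B=GROB
After move 4 (U): U=WWYY F=RRGR R=GRGG B=BBOB L=OBOO
Query: B face = BBOB

Answer: B B O B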